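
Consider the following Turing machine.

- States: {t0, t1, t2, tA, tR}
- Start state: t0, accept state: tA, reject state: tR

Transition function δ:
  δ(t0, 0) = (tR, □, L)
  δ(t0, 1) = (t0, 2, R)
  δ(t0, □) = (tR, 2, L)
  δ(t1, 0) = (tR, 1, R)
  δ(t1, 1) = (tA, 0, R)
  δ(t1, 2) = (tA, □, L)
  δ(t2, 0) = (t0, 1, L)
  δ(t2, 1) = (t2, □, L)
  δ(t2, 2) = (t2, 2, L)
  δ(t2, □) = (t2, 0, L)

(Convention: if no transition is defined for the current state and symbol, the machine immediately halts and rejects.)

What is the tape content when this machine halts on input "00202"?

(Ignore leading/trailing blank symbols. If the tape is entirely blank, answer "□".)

Execution trace:
Initial: [t0]00202
Step 1: δ(t0, 0) = (tR, □, L) → [tR]□□0202

The machine reaches the reject state tR and halts.

Final tape (ignoring leading/trailing blanks): 0202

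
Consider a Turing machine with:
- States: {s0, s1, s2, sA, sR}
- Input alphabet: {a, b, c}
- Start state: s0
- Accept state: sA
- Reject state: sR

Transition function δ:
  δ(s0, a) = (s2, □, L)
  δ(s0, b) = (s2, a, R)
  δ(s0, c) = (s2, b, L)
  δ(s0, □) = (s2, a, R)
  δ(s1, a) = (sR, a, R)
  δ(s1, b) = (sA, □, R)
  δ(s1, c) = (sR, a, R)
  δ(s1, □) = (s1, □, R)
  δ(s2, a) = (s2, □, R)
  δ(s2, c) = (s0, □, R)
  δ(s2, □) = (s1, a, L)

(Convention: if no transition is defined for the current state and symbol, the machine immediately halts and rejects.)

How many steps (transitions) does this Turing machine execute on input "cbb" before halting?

Execution trace:
Initial: [s0]cbb
Step 1: δ(s0, c) = (s2, b, L) → [s2]□bbb
Step 2: δ(s2, □) = (s1, a, L) → [s1]□abbb
Step 3: δ(s1, □) = (s1, □, R) → □[s1]abbb
Step 4: δ(s1, a) = (sR, a, R) → □a[sR]bbb

The machine reaches the reject state sR and halts.

The machine executed 4 steps before halting.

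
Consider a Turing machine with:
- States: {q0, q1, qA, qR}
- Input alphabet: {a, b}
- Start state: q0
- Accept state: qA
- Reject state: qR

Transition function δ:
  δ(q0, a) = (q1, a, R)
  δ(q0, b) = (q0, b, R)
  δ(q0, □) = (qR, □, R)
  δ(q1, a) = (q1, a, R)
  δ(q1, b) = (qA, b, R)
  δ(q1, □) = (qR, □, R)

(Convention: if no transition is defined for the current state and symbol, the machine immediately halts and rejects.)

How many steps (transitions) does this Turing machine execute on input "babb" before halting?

Execution trace:
Initial: [q0]babb
Step 1: δ(q0, b) = (q0, b, R) → b[q0]abb
Step 2: δ(q0, a) = (q1, a, R) → ba[q1]bb
Step 3: δ(q1, b) = (qA, b, R) → bab[qA]b

The machine reaches the accept state qA and halts.

The machine executed 3 steps before halting.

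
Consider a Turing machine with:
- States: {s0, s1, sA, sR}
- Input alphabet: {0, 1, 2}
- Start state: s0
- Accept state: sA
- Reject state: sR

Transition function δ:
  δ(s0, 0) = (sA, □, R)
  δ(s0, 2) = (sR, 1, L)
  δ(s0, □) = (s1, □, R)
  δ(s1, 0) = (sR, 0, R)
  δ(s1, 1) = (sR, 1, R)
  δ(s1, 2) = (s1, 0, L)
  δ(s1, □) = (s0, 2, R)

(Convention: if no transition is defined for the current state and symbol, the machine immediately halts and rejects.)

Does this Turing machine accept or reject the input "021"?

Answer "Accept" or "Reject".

Execution trace:
Initial: [s0]021
Step 1: δ(s0, 0) = (sA, □, R) → □[sA]21

The machine reaches the accept state sA and halts.

Answer: Accept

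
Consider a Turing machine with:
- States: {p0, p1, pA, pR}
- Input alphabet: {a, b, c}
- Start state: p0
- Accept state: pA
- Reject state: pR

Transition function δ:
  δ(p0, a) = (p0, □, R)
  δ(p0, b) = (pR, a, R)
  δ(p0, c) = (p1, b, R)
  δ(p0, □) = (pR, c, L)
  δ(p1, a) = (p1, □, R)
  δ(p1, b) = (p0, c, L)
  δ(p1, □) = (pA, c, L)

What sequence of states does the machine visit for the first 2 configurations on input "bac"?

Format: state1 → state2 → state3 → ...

Execution trace:
Initial: [p0]bac
Step 1: δ(p0, b) = (pR, a, R) → a[pR]ac

The machine reaches the reject state pR and halts.

State sequence: p0 → pR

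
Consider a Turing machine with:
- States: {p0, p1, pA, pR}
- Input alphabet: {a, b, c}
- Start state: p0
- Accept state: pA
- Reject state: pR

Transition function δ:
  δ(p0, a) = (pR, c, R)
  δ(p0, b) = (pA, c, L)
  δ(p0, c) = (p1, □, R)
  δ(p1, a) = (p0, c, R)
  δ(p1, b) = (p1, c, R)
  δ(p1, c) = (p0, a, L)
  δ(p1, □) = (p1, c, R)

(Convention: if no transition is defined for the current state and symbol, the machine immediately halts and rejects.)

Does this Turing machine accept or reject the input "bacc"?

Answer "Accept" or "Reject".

Execution trace:
Initial: [p0]bacc
Step 1: δ(p0, b) = (pA, c, L) → [pA]□cacc

The machine reaches the accept state pA and halts.

Answer: Accept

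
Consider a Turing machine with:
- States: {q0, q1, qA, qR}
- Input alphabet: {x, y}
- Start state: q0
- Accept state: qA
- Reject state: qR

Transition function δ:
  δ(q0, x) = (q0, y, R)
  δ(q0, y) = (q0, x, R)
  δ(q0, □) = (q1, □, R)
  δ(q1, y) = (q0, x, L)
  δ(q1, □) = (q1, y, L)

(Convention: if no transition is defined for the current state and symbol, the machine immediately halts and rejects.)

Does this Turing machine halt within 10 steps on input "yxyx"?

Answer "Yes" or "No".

Execution trace:
Initial: [q0]yxyx
Step 1: δ(q0, y) = (q0, x, R) → x[q0]xyx
Step 2: δ(q0, x) = (q0, y, R) → xy[q0]yx
Step 3: δ(q0, y) = (q0, x, R) → xyx[q0]x
Step 4: δ(q0, x) = (q0, y, R) → xyxy[q0]□
Step 5: δ(q0, □) = (q1, □, R) → xyxy□[q1]□
Step 6: δ(q1, □) = (q1, y, L) → xyxy[q1]□y
Step 7: δ(q1, □) = (q1, y, L) → xyx[q1]yyy
Step 8: δ(q1, y) = (q0, x, L) → xy[q0]xxyy
Step 9: δ(q0, x) = (q0, y, R) → xyy[q0]xyy
Step 10: δ(q0, x) = (q0, y, R) → xyyy[q0]yy

The machine has not reached a halting state after 10 steps.
The machine did not halt within the 10-step bound.

Answer: No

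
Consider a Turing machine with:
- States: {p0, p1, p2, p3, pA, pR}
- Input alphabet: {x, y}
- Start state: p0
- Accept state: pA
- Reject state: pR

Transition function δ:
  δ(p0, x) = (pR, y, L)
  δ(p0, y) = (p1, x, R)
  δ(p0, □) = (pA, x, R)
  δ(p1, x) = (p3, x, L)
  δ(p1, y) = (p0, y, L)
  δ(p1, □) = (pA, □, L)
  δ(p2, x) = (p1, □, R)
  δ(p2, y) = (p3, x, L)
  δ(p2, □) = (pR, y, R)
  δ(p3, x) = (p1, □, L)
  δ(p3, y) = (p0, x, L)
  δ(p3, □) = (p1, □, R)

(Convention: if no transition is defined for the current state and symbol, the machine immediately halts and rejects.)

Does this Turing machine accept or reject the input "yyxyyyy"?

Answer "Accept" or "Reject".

Execution trace:
Initial: [p0]yyxyyyy
Step 1: δ(p0, y) = (p1, x, R) → x[p1]yxyyyy
Step 2: δ(p1, y) = (p0, y, L) → [p0]xyxyyyy
Step 3: δ(p0, x) = (pR, y, L) → [pR]□yyxyyyy

The machine reaches the reject state pR and halts.

Answer: Reject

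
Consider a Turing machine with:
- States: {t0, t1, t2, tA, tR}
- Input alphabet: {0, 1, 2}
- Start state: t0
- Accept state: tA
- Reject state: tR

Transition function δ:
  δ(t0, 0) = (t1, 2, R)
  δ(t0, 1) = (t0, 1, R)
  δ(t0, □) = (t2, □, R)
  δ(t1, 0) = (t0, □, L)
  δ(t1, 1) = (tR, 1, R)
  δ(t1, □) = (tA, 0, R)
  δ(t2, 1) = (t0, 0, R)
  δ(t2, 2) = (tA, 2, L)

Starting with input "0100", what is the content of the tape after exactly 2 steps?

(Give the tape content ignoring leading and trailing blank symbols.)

Execution trace:
Initial: [t0]0100
Step 1: δ(t0, 0) = (t1, 2, R) → 2[t1]100
Step 2: δ(t1, 1) = (tR, 1, R) → 21[tR]00

The machine reaches the reject state tR and halts.

After 2 steps, the tape (ignoring leading/trailing blanks) is: 2100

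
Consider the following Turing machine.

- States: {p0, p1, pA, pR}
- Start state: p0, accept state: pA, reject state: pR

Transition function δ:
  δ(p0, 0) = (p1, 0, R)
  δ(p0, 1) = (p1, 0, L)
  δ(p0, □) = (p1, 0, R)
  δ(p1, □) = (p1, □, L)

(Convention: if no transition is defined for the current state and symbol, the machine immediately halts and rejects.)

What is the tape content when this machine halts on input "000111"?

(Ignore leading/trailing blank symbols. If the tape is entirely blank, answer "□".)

Execution trace:
Initial: [p0]000111
Step 1: δ(p0, 0) = (p1, 0, R) → 0[p1]00111

No transition is defined for δ(p1, 0). By convention the machine halts and rejects.

Final tape (ignoring leading/trailing blanks): 000111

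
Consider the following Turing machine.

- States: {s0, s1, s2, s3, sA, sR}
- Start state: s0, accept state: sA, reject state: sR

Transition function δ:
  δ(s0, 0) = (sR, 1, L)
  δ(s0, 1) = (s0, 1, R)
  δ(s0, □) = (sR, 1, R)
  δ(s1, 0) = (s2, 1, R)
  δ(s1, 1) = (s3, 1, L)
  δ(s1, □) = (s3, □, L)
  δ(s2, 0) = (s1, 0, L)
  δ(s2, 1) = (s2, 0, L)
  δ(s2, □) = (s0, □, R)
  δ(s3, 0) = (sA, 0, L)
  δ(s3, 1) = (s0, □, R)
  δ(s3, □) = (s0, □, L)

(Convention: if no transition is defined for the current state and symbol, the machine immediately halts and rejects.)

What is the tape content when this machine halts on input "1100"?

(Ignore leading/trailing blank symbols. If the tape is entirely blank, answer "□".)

Execution trace:
Initial: [s0]1100
Step 1: δ(s0, 1) = (s0, 1, R) → 1[s0]100
Step 2: δ(s0, 1) = (s0, 1, R) → 11[s0]00
Step 3: δ(s0, 0) = (sR, 1, L) → 1[sR]110

The machine reaches the reject state sR and halts.

Final tape (ignoring leading/trailing blanks): 1110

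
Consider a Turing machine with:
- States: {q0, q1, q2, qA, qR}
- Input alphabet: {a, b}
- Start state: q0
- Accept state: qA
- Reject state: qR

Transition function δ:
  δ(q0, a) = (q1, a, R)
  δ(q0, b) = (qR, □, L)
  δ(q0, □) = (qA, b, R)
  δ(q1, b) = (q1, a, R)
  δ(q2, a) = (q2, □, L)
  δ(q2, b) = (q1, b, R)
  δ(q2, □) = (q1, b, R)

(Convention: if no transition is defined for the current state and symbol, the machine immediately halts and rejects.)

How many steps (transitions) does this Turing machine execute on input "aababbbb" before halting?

Execution trace:
Initial: [q0]aababbbb
Step 1: δ(q0, a) = (q1, a, R) → a[q1]ababbbb

No transition is defined for δ(q1, a). By convention the machine halts and rejects.

The machine executed 1 step before halting.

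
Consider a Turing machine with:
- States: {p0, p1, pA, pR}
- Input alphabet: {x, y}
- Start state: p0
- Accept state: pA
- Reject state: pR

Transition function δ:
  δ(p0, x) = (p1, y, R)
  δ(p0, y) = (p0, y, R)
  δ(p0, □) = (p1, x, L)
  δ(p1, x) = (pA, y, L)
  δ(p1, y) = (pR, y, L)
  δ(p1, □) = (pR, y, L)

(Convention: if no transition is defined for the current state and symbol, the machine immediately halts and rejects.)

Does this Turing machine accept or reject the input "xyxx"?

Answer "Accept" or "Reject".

Execution trace:
Initial: [p0]xyxx
Step 1: δ(p0, x) = (p1, y, R) → y[p1]yxx
Step 2: δ(p1, y) = (pR, y, L) → [pR]yyxx

The machine reaches the reject state pR and halts.

Answer: Reject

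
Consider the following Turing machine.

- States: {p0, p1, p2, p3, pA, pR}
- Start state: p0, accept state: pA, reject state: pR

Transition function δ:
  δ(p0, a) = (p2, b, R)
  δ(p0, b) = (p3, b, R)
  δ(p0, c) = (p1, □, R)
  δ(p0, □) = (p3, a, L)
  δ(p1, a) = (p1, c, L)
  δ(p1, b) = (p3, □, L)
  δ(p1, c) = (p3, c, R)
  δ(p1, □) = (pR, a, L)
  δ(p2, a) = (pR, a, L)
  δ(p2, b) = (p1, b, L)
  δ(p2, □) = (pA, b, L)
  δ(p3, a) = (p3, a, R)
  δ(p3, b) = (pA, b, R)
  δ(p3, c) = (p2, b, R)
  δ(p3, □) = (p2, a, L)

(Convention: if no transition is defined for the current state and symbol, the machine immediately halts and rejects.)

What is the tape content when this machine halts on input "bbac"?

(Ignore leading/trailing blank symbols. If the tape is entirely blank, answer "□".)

Execution trace:
Initial: [p0]bbac
Step 1: δ(p0, b) = (p3, b, R) → b[p3]bac
Step 2: δ(p3, b) = (pA, b, R) → bb[pA]ac

The machine reaches the accept state pA and halts.

Final tape (ignoring leading/trailing blanks): bbac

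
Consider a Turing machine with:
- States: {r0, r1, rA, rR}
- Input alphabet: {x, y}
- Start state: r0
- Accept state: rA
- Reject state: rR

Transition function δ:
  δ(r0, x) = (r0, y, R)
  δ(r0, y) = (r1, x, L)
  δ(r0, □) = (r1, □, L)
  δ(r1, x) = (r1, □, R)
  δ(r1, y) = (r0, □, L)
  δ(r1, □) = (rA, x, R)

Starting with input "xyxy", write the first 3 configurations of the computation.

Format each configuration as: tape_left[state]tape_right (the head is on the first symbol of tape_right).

Transitions applied:
Step 1: δ(r0, x) = (r0, y, R)
Step 2: δ(r0, y) = (r1, x, L)

The first 3 configurations are:
[r0]xyxy ⊢ y[r0]yxy ⊢ [r1]yxxy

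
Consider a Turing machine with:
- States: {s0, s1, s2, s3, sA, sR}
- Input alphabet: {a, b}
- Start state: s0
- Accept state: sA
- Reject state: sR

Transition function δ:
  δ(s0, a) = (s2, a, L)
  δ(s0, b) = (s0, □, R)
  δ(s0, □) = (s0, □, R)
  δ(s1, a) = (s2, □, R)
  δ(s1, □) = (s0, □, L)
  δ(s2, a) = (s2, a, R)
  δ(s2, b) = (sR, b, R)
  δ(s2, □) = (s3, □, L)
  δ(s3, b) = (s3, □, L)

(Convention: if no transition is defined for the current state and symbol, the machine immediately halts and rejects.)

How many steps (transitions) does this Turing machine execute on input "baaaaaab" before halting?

Execution trace:
Initial: [s0]baaaaaab
Step 1: δ(s0, b) = (s0, □, R) → □[s0]aaaaaab
Step 2: δ(s0, a) = (s2, a, L) → [s2]□aaaaaab
Step 3: δ(s2, □) = (s3, □, L) → [s3]□□aaaaaab

No transition is defined for δ(s3, □). By convention the machine halts and rejects.

The machine executed 3 steps before halting.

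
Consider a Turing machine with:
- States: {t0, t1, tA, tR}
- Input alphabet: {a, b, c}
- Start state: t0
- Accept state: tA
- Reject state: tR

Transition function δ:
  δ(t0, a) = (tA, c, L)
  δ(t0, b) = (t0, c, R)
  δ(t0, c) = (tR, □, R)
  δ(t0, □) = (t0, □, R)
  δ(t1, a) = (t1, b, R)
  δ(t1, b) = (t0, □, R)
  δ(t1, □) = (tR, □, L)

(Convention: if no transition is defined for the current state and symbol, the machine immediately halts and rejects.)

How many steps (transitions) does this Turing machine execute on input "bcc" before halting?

Execution trace:
Initial: [t0]bcc
Step 1: δ(t0, b) = (t0, c, R) → c[t0]cc
Step 2: δ(t0, c) = (tR, □, R) → c□[tR]c

The machine reaches the reject state tR and halts.

The machine executed 2 steps before halting.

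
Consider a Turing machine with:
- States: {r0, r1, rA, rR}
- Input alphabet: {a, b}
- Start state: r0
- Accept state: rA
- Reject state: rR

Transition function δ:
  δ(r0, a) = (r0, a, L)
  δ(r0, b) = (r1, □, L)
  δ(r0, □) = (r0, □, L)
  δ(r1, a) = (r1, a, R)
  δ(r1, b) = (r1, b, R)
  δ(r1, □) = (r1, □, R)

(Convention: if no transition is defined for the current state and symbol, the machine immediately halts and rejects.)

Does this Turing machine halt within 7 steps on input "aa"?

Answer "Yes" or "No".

Execution trace:
Initial: [r0]aa
Step 1: δ(r0, a) = (r0, a, L) → [r0]□aa
Step 2: δ(r0, □) = (r0, □, L) → [r0]□□aa
Step 3: δ(r0, □) = (r0, □, L) → [r0]□□□aa
Step 4: δ(r0, □) = (r0, □, L) → [r0]□□□□aa
Step 5: δ(r0, □) = (r0, □, L) → [r0]□□□□□aa
Step 6: δ(r0, □) = (r0, □, L) → [r0]□□□□□□aa
Step 7: δ(r0, □) = (r0, □, L) → [r0]□□□□□□□aa

The machine has not reached a halting state after 7 steps.
The machine did not halt within the 7-step bound.

Answer: No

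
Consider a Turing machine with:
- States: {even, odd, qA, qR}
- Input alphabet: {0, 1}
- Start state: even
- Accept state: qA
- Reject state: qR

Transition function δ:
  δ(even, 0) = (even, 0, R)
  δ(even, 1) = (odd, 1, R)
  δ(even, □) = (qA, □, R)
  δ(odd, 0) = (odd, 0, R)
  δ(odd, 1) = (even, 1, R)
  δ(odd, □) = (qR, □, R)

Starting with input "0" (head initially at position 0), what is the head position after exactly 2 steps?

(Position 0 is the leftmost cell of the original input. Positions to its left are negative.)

Execution trace (head position shown):
Step 0: [even]0  (head at position 0)
Step 1: move right → 0[even]□  (head at position 1)
Step 2: move right → 0□[qA]□  (head at position 2)

After 2 steps, the head is at position 2.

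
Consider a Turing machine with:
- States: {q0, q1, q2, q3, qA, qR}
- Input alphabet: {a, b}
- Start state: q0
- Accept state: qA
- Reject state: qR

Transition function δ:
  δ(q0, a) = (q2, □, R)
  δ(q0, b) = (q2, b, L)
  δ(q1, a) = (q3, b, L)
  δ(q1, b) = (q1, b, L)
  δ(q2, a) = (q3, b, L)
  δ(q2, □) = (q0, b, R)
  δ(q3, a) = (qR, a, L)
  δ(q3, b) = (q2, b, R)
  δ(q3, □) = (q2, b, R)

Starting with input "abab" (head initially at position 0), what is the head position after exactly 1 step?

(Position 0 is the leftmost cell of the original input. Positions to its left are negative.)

Execution trace (head position shown):
Step 0: [q0]abab  (head at position 0)
Step 1: move right → □[q2]bab  (head at position 1)

After 1 step, the head is at position 1.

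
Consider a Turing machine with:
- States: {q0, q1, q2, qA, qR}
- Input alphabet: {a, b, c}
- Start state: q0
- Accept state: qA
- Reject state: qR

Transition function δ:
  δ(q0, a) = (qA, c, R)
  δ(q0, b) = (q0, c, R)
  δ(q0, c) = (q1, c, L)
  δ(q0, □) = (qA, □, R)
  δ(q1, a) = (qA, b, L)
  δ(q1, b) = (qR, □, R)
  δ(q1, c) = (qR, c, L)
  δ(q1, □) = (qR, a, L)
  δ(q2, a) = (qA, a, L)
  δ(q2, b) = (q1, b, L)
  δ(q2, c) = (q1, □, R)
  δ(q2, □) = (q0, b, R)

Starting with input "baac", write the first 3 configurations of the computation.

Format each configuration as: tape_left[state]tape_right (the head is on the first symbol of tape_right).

Transitions applied:
Step 1: δ(q0, b) = (q0, c, R)
Step 2: δ(q0, a) = (qA, c, R)

The first 3 configurations are:
[q0]baac ⊢ c[q0]aac ⊢ cc[qA]ac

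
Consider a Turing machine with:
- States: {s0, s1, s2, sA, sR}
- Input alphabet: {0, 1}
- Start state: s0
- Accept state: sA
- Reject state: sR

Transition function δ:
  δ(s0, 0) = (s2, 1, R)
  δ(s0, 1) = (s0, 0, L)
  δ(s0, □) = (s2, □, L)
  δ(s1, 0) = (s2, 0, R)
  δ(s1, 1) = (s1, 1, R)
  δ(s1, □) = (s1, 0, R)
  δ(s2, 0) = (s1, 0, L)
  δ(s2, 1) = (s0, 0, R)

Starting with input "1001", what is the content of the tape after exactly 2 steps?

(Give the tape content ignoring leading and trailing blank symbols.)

Execution trace:
Initial: [s0]1001
Step 1: δ(s0, 1) = (s0, 0, L) → [s0]□0001
Step 2: δ(s0, □) = (s2, □, L) → [s2]□□0001

No transition is defined for δ(s2, □). By convention the machine halts and rejects.

After 2 steps, the tape (ignoring leading/trailing blanks) is: 0001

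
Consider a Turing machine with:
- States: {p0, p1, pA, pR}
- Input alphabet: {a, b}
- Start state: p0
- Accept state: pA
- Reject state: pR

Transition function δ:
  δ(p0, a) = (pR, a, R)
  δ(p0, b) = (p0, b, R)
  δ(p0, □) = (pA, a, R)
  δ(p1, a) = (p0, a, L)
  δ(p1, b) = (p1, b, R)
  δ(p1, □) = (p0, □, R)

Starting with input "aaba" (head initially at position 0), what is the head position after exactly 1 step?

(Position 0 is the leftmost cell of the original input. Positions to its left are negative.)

Execution trace (head position shown):
Step 0: [p0]aaba  (head at position 0)
Step 1: move right → a[pR]aba  (head at position 1)

After 1 step, the head is at position 1.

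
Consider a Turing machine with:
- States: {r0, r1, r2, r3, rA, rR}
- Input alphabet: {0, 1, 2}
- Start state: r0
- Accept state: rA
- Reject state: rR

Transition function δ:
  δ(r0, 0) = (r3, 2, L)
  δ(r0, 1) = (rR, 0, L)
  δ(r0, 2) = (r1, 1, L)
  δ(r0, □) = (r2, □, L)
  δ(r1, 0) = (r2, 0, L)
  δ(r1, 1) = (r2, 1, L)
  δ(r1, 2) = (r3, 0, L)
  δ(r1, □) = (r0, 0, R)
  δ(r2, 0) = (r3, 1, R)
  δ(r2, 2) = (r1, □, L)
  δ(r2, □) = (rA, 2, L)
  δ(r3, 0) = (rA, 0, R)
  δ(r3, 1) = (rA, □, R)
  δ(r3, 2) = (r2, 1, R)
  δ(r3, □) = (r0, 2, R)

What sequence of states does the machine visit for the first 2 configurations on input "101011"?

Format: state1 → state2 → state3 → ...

Execution trace:
Initial: [r0]101011
Step 1: δ(r0, 1) = (rR, 0, L) → [rR]□001011

The machine reaches the reject state rR and halts.

State sequence: r0 → rR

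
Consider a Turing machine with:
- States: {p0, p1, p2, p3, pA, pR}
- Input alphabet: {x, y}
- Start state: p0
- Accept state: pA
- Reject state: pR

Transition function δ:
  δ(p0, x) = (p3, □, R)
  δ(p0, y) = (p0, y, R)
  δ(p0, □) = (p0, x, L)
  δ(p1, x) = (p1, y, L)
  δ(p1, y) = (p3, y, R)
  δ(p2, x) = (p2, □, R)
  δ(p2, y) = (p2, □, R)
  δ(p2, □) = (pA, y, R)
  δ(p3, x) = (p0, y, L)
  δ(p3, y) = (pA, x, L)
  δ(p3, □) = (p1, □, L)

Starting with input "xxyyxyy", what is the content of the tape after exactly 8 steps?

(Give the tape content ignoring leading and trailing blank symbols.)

Execution trace:
Initial: [p0]xxyyxyy
Step 1: δ(p0, x) = (p3, □, R) → □[p3]xyyxyy
Step 2: δ(p3, x) = (p0, y, L) → [p0]□yyyxyy
Step 3: δ(p0, □) = (p0, x, L) → [p0]□xyyyxyy
Step 4: δ(p0, □) = (p0, x, L) → [p0]□xxyyyxyy
Step 5: δ(p0, □) = (p0, x, L) → [p0]□xxxyyyxyy
Step 6: δ(p0, □) = (p0, x, L) → [p0]□xxxxyyyxyy
Step 7: δ(p0, □) = (p0, x, L) → [p0]□xxxxxyyyxyy
Step 8: δ(p0, □) = (p0, x, L) → [p0]□xxxxxxyyyxyy

After 8 steps, the tape (ignoring leading/trailing blanks) is: xxxxxxyyyxyy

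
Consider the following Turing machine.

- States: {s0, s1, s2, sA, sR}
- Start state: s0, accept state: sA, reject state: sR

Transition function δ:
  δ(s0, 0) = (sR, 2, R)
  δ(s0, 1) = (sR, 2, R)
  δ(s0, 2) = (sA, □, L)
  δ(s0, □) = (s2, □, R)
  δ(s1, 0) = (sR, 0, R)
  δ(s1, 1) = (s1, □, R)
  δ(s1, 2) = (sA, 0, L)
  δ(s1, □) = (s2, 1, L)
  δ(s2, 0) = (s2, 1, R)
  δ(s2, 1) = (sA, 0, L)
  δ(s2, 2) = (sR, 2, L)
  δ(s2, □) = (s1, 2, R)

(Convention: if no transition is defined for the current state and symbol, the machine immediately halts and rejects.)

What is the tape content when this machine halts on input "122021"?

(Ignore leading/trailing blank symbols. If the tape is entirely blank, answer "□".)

Execution trace:
Initial: [s0]122021
Step 1: δ(s0, 1) = (sR, 2, R) → 2[sR]22021

The machine reaches the reject state sR and halts.

Final tape (ignoring leading/trailing blanks): 222021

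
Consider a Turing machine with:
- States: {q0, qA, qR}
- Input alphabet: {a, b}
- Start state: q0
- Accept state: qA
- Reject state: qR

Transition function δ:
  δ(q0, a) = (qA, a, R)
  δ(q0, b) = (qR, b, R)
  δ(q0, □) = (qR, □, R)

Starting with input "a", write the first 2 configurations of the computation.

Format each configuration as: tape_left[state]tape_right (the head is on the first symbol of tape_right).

Transitions applied:
Step 1: δ(q0, a) = (qA, a, R)

The first 2 configurations are:
[q0]a ⊢ a[qA]□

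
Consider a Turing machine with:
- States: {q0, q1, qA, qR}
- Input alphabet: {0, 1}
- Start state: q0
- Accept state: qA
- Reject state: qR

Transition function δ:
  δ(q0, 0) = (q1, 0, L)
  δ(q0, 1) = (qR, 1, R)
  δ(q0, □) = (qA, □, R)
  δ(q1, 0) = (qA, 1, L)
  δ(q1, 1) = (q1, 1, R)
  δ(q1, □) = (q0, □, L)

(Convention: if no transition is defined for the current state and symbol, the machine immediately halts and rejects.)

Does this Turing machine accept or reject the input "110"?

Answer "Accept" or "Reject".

Execution trace:
Initial: [q0]110
Step 1: δ(q0, 1) = (qR, 1, R) → 1[qR]10

The machine reaches the reject state qR and halts.

Answer: Reject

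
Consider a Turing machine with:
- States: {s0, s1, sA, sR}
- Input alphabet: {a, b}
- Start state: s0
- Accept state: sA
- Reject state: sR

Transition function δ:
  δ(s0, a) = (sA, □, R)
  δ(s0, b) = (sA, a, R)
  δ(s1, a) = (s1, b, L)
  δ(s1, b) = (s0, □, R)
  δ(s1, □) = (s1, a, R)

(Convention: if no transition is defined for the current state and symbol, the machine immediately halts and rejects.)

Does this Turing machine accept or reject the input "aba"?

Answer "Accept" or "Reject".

Execution trace:
Initial: [s0]aba
Step 1: δ(s0, a) = (sA, □, R) → □[sA]ba

The machine reaches the accept state sA and halts.

Answer: Accept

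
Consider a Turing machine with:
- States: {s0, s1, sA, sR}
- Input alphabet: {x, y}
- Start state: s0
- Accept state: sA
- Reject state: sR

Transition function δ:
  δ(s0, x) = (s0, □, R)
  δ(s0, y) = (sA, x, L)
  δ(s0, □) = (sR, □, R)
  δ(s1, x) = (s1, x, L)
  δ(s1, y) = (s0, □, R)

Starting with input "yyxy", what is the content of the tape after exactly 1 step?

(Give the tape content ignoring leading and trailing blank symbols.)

Execution trace:
Initial: [s0]yyxy
Step 1: δ(s0, y) = (sA, x, L) → [sA]□xyxy

The machine reaches the accept state sA and halts.

After 1 step, the tape (ignoring leading/trailing blanks) is: xyxy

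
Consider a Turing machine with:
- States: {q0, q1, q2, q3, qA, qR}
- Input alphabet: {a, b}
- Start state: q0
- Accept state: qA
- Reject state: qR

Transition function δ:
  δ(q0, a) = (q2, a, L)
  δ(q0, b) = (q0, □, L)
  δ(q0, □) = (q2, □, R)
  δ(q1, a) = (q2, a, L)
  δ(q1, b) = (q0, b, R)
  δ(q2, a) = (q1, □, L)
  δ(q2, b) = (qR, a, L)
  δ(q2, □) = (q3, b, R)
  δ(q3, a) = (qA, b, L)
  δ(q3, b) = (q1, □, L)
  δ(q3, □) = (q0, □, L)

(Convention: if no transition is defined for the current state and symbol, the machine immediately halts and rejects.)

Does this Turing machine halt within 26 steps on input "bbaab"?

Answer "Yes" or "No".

Execution trace:
Initial: [q0]bbaab
Step 1: δ(q0, b) = (q0, □, L) → [q0]□□baab
Step 2: δ(q0, □) = (q2, □, R) → □[q2]□baab
Step 3: δ(q2, □) = (q3, b, R) → □b[q3]baab
Step 4: δ(q3, b) = (q1, □, L) → □[q1]b□aab
Step 5: δ(q1, b) = (q0, b, R) → □b[q0]□aab
Step 6: δ(q0, □) = (q2, □, R) → □b□[q2]aab
Step 7: δ(q2, a) = (q1, □, L) → □b[q1]□□ab

No transition is defined for δ(q1, □). By convention the machine halts and rejects.
The machine halted after 7 steps (within the 26-step bound).

Answer: Yes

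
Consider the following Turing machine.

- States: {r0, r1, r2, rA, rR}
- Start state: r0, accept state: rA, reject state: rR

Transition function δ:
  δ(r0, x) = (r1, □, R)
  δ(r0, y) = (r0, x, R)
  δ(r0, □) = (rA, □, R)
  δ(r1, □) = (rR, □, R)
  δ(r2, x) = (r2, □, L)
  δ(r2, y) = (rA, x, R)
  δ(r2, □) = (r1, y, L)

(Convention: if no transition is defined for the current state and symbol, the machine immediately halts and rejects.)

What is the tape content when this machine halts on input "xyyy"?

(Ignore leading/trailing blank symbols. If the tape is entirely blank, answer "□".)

Execution trace:
Initial: [r0]xyyy
Step 1: δ(r0, x) = (r1, □, R) → □[r1]yyy

No transition is defined for δ(r1, y). By convention the machine halts and rejects.

Final tape (ignoring leading/trailing blanks): yyy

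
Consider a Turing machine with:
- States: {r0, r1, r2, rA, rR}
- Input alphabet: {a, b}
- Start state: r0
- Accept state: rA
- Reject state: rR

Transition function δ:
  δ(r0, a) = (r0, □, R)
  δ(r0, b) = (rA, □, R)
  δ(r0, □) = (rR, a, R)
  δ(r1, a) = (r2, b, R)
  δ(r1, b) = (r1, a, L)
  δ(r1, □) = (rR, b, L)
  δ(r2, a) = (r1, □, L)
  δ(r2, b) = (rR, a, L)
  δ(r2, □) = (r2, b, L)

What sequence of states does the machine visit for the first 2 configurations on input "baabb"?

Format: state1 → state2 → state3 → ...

Execution trace:
Initial: [r0]baabb
Step 1: δ(r0, b) = (rA, □, R) → □[rA]aabb

The machine reaches the accept state rA and halts.

State sequence: r0 → rA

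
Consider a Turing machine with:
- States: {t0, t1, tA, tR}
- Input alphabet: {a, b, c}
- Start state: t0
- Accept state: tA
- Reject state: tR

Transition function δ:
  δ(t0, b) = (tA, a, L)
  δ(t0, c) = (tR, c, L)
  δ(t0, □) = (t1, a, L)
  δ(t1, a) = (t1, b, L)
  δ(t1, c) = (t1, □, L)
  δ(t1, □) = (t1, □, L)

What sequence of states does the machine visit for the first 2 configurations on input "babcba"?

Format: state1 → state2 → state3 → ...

Execution trace:
Initial: [t0]babcba
Step 1: δ(t0, b) = (tA, a, L) → [tA]□aabcba

The machine reaches the accept state tA and halts.

State sequence: t0 → tA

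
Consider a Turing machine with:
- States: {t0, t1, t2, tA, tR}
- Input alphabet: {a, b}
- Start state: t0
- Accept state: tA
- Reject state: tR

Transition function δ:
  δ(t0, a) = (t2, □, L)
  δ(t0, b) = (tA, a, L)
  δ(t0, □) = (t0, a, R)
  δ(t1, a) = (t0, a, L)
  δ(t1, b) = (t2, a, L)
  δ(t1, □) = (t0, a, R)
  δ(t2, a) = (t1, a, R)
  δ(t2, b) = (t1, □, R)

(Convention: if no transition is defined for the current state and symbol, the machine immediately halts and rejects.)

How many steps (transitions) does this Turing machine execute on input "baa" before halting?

Execution trace:
Initial: [t0]baa
Step 1: δ(t0, b) = (tA, a, L) → [tA]□aaa

The machine reaches the accept state tA and halts.

The machine executed 1 step before halting.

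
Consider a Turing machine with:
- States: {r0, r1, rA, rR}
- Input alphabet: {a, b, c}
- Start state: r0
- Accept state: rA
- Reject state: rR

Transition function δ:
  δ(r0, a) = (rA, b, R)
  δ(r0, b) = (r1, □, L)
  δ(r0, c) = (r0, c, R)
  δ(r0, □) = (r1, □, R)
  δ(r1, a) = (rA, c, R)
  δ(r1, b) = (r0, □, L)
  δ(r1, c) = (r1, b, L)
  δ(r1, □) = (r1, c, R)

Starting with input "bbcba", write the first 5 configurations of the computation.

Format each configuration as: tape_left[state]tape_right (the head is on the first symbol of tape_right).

Transitions applied:
Step 1: δ(r0, b) = (r1, □, L)
Step 2: δ(r1, □) = (r1, c, R)
Step 3: δ(r1, □) = (r1, c, R)
Step 4: δ(r1, b) = (r0, □, L)

The first 5 configurations are:
[r0]bbcba ⊢ [r1]□□bcba ⊢ c[r1]□bcba ⊢ cc[r1]bcba ⊢ c[r0]c□cba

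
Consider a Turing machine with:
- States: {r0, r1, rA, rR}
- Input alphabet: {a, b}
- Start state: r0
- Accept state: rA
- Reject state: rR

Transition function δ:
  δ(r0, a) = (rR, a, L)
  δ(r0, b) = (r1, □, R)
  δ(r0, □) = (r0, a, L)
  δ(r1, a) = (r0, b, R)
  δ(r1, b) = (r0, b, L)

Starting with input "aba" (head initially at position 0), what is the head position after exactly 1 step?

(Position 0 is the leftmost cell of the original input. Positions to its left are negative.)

Execution trace (head position shown):
Step 0: [r0]aba  (head at position 0)
Step 1: move left → [rR]□aba  (head at position -1)

After 1 step, the head is at position -1.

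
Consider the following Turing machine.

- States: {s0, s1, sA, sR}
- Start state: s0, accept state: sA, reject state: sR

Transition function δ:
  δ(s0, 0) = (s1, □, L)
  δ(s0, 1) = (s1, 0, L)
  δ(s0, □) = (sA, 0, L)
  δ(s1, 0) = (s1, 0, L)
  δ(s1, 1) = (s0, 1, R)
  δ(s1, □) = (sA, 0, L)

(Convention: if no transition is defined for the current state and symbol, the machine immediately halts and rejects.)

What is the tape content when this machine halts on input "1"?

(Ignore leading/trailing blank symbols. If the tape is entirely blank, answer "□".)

Execution trace:
Initial: [s0]1
Step 1: δ(s0, 1) = (s1, 0, L) → [s1]□0
Step 2: δ(s1, □) = (sA, 0, L) → [sA]□00

The machine reaches the accept state sA and halts.

Final tape (ignoring leading/trailing blanks): 00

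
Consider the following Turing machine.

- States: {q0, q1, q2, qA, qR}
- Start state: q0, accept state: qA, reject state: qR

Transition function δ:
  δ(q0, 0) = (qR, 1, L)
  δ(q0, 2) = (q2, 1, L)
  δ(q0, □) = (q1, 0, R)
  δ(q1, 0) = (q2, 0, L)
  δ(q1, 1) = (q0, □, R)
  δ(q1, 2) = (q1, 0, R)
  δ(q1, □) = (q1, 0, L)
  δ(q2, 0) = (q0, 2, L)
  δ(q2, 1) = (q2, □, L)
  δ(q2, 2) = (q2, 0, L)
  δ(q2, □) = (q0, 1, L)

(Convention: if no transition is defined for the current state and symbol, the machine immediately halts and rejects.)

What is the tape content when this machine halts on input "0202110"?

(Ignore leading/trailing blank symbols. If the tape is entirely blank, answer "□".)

Execution trace:
Initial: [q0]0202110
Step 1: δ(q0, 0) = (qR, 1, L) → [qR]□1202110

The machine reaches the reject state qR and halts.

Final tape (ignoring leading/trailing blanks): 1202110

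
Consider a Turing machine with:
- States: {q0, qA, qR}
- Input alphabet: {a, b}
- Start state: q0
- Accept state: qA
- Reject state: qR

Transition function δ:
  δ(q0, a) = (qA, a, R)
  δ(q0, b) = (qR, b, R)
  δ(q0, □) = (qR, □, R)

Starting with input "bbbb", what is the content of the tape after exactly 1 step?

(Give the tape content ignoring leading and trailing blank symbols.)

Execution trace:
Initial: [q0]bbbb
Step 1: δ(q0, b) = (qR, b, R) → b[qR]bbb

The machine reaches the reject state qR and halts.

After 1 step, the tape (ignoring leading/trailing blanks) is: bbbb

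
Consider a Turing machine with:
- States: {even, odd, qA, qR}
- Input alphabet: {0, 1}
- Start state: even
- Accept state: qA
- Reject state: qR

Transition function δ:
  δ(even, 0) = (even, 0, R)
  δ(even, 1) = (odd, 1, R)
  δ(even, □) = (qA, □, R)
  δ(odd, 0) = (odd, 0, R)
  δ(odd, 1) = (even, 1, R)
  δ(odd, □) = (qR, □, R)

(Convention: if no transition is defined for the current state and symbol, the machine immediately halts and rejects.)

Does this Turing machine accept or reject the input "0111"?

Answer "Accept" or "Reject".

Execution trace:
Initial: [even]0111
Step 1: δ(even, 0) = (even, 0, R) → 0[even]111
Step 2: δ(even, 1) = (odd, 1, R) → 01[odd]11
Step 3: δ(odd, 1) = (even, 1, R) → 011[even]1
Step 4: δ(even, 1) = (odd, 1, R) → 0111[odd]□
Step 5: δ(odd, □) = (qR, □, R) → 0111□[qR]□

The machine reaches the reject state qR and halts.

Answer: Reject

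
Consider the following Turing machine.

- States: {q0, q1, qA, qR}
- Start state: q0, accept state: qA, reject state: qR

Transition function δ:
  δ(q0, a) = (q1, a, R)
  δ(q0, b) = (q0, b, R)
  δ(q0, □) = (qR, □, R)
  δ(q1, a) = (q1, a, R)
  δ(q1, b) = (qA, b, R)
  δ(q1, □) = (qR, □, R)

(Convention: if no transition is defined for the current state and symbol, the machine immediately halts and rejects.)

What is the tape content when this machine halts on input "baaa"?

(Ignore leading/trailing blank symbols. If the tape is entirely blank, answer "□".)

Execution trace:
Initial: [q0]baaa
Step 1: δ(q0, b) = (q0, b, R) → b[q0]aaa
Step 2: δ(q0, a) = (q1, a, R) → ba[q1]aa
Step 3: δ(q1, a) = (q1, a, R) → baa[q1]a
Step 4: δ(q1, a) = (q1, a, R) → baaa[q1]□
Step 5: δ(q1, □) = (qR, □, R) → baaa□[qR]□

The machine reaches the reject state qR and halts.

Final tape (ignoring leading/trailing blanks): baaa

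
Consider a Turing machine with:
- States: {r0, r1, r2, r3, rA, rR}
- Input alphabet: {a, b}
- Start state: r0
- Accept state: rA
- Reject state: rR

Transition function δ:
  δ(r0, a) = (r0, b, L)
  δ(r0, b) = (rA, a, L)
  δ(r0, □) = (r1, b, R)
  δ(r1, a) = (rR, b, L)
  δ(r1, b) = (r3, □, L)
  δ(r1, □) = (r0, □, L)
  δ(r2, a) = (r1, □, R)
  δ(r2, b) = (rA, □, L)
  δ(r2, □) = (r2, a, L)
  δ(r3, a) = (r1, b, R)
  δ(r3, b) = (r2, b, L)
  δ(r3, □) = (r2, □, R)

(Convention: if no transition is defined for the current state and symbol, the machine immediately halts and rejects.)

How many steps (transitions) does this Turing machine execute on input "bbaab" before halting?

Execution trace:
Initial: [r0]bbaab
Step 1: δ(r0, b) = (rA, a, L) → [rA]□abaab

The machine reaches the accept state rA and halts.

The machine executed 1 step before halting.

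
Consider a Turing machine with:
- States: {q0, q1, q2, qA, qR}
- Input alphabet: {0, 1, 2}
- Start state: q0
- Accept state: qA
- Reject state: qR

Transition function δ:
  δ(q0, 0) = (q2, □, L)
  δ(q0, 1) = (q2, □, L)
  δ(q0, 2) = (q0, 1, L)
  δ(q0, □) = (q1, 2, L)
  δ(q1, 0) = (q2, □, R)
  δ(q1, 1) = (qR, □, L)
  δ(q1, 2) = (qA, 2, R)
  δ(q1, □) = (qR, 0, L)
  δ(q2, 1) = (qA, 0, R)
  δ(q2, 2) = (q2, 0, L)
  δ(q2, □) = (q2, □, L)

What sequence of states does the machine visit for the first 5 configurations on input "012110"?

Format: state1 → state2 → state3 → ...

Execution trace:
Initial: [q0]012110
Step 1: δ(q0, 0) = (q2, □, L) → [q2]□□12110
Step 2: δ(q2, □) = (q2, □, L) → [q2]□□□12110
Step 3: δ(q2, □) = (q2, □, L) → [q2]□□□□12110
Step 4: δ(q2, □) = (q2, □, L) → [q2]□□□□□12110

State sequence: q0 → q2 → q2 → q2 → q2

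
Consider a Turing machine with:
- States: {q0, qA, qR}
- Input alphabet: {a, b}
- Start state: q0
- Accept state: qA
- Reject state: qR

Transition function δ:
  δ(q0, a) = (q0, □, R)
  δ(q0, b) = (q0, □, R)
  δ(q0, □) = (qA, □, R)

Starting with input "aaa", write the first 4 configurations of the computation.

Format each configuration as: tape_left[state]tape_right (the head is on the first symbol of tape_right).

Transitions applied:
Step 1: δ(q0, a) = (q0, □, R)
Step 2: δ(q0, a) = (q0, □, R)
Step 3: δ(q0, a) = (q0, □, R)

The first 4 configurations are:
[q0]aaa ⊢ □[q0]aa ⊢ □□[q0]a ⊢ □□□[q0]□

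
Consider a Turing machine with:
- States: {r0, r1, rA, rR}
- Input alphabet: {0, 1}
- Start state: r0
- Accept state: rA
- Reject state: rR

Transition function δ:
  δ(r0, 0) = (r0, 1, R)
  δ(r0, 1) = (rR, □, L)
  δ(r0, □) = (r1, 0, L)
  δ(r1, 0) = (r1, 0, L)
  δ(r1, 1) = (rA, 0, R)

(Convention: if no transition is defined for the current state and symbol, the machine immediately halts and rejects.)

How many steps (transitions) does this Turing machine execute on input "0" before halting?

Execution trace:
Initial: [r0]0
Step 1: δ(r0, 0) = (r0, 1, R) → 1[r0]□
Step 2: δ(r0, □) = (r1, 0, L) → [r1]10
Step 3: δ(r1, 1) = (rA, 0, R) → 0[rA]0

The machine reaches the accept state rA and halts.

The machine executed 3 steps before halting.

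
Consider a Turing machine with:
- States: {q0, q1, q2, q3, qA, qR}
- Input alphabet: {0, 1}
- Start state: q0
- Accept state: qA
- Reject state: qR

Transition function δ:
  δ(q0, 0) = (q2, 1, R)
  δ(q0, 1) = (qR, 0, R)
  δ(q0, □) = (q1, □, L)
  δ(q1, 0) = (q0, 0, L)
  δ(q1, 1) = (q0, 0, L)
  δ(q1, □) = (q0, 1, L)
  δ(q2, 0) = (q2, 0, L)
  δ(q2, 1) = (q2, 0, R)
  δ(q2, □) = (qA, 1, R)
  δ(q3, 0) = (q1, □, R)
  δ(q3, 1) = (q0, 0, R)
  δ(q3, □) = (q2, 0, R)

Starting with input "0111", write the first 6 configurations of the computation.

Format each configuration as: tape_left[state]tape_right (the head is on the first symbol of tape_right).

Transitions applied:
Step 1: δ(q0, 0) = (q2, 1, R)
Step 2: δ(q2, 1) = (q2, 0, R)
Step 3: δ(q2, 1) = (q2, 0, R)
Step 4: δ(q2, 1) = (q2, 0, R)
Step 5: δ(q2, □) = (qA, 1, R)

The first 6 configurations are:
[q0]0111 ⊢ 1[q2]111 ⊢ 10[q2]11 ⊢ 100[q2]1 ⊢ 1000[q2]□ ⊢ 10001[qA]□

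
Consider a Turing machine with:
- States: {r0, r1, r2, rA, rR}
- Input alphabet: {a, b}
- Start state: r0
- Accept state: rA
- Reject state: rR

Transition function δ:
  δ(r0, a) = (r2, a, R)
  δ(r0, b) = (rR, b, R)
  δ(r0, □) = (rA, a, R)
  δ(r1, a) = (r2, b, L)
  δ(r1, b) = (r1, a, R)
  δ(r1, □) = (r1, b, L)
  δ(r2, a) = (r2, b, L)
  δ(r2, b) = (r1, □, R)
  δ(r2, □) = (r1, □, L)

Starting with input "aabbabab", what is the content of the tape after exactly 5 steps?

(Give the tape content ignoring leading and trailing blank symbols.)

Execution trace:
Initial: [r0]aabbabab
Step 1: δ(r0, a) = (r2, a, R) → a[r2]abbabab
Step 2: δ(r2, a) = (r2, b, L) → [r2]abbbabab
Step 3: δ(r2, a) = (r2, b, L) → [r2]□bbbbabab
Step 4: δ(r2, □) = (r1, □, L) → [r1]□□bbbbabab
Step 5: δ(r1, □) = (r1, b, L) → [r1]□b□bbbbabab

After 5 steps, the tape (ignoring leading/trailing blanks) is: b□bbbbabab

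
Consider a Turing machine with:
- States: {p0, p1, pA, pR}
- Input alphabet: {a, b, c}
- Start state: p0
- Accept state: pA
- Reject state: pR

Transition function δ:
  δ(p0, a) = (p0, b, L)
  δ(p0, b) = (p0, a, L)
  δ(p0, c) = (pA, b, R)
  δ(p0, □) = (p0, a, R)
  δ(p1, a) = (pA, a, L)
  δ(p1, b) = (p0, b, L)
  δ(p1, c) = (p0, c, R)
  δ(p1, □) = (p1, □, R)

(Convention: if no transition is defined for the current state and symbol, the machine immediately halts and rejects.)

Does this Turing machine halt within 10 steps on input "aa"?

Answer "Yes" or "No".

Execution trace:
Initial: [p0]aa
Step 1: δ(p0, a) = (p0, b, L) → [p0]□ba
Step 2: δ(p0, □) = (p0, a, R) → a[p0]ba
Step 3: δ(p0, b) = (p0, a, L) → [p0]aaa
Step 4: δ(p0, a) = (p0, b, L) → [p0]□baa
Step 5: δ(p0, □) = (p0, a, R) → a[p0]baa
Step 6: δ(p0, b) = (p0, a, L) → [p0]aaaa
Step 7: δ(p0, a) = (p0, b, L) → [p0]□baaa
Step 8: δ(p0, □) = (p0, a, R) → a[p0]baaa
Step 9: δ(p0, b) = (p0, a, L) → [p0]aaaaa
Step 10: δ(p0, a) = (p0, b, L) → [p0]□baaaa

The machine has not reached a halting state after 10 steps.
The machine did not halt within the 10-step bound.

Answer: No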